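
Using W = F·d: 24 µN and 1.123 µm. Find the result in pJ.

26.952 pJ

24 × 10⁻⁶ × 1.123 × 10⁻⁶ = 26.952 × 10⁻¹² J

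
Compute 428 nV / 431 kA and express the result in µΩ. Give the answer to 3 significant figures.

(428 × 10^-9) / (431 × 10^3) = 0.99304 × 10^-12 Ω

0.000000993 µΩ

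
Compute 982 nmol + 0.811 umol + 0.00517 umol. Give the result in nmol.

1798.17 nmol

In nmol:
  982 nmol → 982
  0.811 umol = 0.811e3 nmol = 811
  0.00517 umol = 0.00517e3 nmol = 5.17
Sum: 982 + 811 + 5.17 = 1798.17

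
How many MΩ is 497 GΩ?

giga = 10^9, mega = 10^6; factor is 10^3.
497 × 10^3 = 497000

497000 MΩ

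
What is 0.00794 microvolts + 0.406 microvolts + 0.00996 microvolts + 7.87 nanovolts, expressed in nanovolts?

In nanovolts:
  0.00794 microvolts = 0.00794 × 10^3 nanovolts = 7.94
  0.406 microvolts = 0.406 × 10^3 nanovolts = 406
  0.00996 microvolts = 0.00996 × 10^3 nanovolts = 9.96
  7.87 nanovolts → 7.87
Sum: 7.94 + 406 + 9.96 + 7.87 = 431.77

431.77 nanovolts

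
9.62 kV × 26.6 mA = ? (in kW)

0.255892 kW

9.62 × 10^3 × 26.6 × 10^-3 = 255.892 W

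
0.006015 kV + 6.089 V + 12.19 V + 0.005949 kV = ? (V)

30.243 V

In V:
  0.006015 kV = 0.006015 × 10³ V = 6.015
  6.089 V → 6.089
  12.19 V → 12.19
  0.005949 kV = 0.005949 × 10³ V = 5.949
Sum: 6.015 + 6.089 + 12.19 + 5.949 = 30.243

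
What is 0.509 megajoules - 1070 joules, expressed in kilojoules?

507.93 kilojoules

In kilojoules:
  0.509 megajoules = 0.509 × 10³ kilojoules = 509
  1070 joules = 1070 × 10⁻³ kilojoules = 1.07
Difference: 509 - 1.07 = 507.93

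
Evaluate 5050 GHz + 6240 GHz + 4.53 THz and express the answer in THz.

In THz:
  5050 GHz = 5050e-3 THz = 5.05
  6240 GHz = 6240e-3 THz = 6.24
  4.53 THz → 4.53
Sum: 5.05 + 6.24 + 4.53 = 15.82

15.82 THz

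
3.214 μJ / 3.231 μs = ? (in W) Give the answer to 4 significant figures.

0.9947 W

(3.214e-6) / (3.231e-6) = 0.994738 W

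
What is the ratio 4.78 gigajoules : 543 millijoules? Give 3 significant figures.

8800000000

(4.78e9) / (543e-3) = 0.008803e12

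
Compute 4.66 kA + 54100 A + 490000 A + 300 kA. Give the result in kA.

In kA:
  4.66 kA → 4.66
  54100 A = 54100 × 10^-3 kA = 54.1
  490000 A = 490000 × 10^-3 kA = 490
  300 kA → 300
Sum: 4.66 + 54.1 + 490 + 300 = 848.76

848.76 kA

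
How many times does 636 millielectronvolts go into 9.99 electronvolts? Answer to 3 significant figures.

(9.99) / (636 × 10^-3) = 0.01571 × 10^3

15.7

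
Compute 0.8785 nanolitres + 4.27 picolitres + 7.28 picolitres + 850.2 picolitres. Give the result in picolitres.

In picolitres:
  0.8785 nanolitres = 0.8785 × 10^3 picolitres = 878.5
  4.27 picolitres → 4.27
  7.28 picolitres → 7.28
  850.2 picolitres → 850.2
Sum: 878.5 + 4.27 + 7.28 + 850.2 = 1740.25

1740.25 picolitres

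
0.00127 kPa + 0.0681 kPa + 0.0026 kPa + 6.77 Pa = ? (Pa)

In Pa:
  0.00127 kPa = 0.00127e3 Pa = 1.27
  0.0681 kPa = 0.0681e3 Pa = 68.1
  0.0026 kPa = 0.0026e3 Pa = 2.6
  6.77 Pa → 6.77
Sum: 1.27 + 68.1 + 2.6 + 6.77 = 78.74

78.74 Pa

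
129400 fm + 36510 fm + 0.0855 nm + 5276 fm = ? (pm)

256.686 pm

In pm:
  129400 fm = 129400e-3 pm = 129.4
  36510 fm = 36510e-3 pm = 36.51
  0.0855 nm = 0.0855e3 pm = 85.5
  5276 fm = 5276e-3 pm = 5.276
Sum: 129.4 + 36.51 + 85.5 + 5.276 = 256.686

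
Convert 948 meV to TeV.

milli = 10^-3, tera = 10^12; factor is 10^-15.
948 × 10^-15 = 0.000000000000948

0.000000000000948 TeV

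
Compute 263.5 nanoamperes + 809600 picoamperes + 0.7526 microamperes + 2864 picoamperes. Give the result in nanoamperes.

In nanoamperes:
  263.5 nanoamperes → 263.5
  809600 picoamperes = 809600 × 10^-3 nanoamperes = 809.6
  0.7526 microamperes = 0.7526 × 10^3 nanoamperes = 752.6
  2864 picoamperes = 2864 × 10^-3 nanoamperes = 2.864
Sum: 263.5 + 809.6 + 752.6 + 2.864 = 1828.564

1828.564 nanoamperes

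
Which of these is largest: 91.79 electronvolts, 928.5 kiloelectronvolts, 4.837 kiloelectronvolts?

928.5 kiloelectronvolts

91.79 electronvolts = 91.79 electronvolts
928.5 kiloelectronvolts = 928500 electronvolts
4.837 kiloelectronvolts = 4837 electronvolts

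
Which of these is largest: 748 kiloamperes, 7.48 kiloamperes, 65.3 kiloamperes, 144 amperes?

748 kiloamperes = 748000 amperes
7.48 kiloamperes = 7480 amperes
65.3 kiloamperes = 65300 amperes
144 amperes = 144 amperes

748 kiloamperes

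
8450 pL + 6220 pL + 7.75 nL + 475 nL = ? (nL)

497.42 nL

In nL:
  8450 pL = 8450 × 10^-3 nL = 8.45
  6220 pL = 6220 × 10^-3 nL = 6.22
  7.75 nL → 7.75
  475 nL → 475
Sum: 8.45 + 6.22 + 7.75 + 475 = 497.42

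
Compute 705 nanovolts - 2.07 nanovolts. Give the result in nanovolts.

702.93 nanovolts

In nanovolts:
  705 nanovolts → 705
  2.07 nanovolts → 2.07
Difference: 705 - 2.07 = 702.93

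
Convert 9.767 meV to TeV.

0.000000000000009767 TeV

milli = 10⁻³, tera = 10¹²; factor is 10⁻¹⁵.
9.767 × 10⁻¹⁵ = 0.000000000000009767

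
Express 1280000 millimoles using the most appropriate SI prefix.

= 1.28e3 moles; 1e3 is kilo.

1.28 kilomoles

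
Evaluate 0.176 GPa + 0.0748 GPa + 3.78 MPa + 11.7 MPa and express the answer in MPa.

266.28 MPa

In MPa:
  0.176 GPa = 0.176 × 10³ MPa = 176
  0.0748 GPa = 0.0748 × 10³ MPa = 74.8
  3.78 MPa → 3.78
  11.7 MPa → 11.7
Sum: 176 + 74.8 + 3.78 + 11.7 = 266.28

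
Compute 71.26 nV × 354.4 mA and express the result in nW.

71.26 × 10⁻⁹ × 354.4 × 10⁻³ = 25254.544 × 10⁻¹² W

25.254544 nW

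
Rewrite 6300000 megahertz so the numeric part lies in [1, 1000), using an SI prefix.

6.3 terahertz

= 6.3 × 10¹² hertz; 10¹² is tera.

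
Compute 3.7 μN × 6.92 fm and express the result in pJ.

0.000000025604 pJ

3.7e-6 × 6.92e-15 = 25.604e-21 J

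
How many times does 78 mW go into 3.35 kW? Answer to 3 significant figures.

(3.35e3) / (78e-3) = 0.04295e6

42900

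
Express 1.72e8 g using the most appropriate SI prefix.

172 Mg

= 172e6 g; 1e6 is mega.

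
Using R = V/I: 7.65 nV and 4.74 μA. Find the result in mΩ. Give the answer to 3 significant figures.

1.61 mΩ

(7.65 × 10^-9) / (4.74 × 10^-6) = 1.6139 × 10^-3 Ω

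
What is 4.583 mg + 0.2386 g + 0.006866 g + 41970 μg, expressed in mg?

292.019 mg

In mg:
  4.583 mg → 4.583
  0.2386 g = 0.2386 × 10³ mg = 238.6
  0.006866 g = 0.006866 × 10³ mg = 6.866
  41970 μg = 41970 × 10⁻³ mg = 41.97
Sum: 4.583 + 238.6 + 6.866 + 41.97 = 292.019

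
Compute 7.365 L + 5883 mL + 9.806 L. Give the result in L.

23.054 L

In L:
  7.365 L → 7.365
  5883 mL = 5883e-3 L = 5.883
  9.806 L → 9.806
Sum: 7.365 + 5.883 + 9.806 = 23.054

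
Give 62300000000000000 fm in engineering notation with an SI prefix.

= 62.3 m; mantissa already in [1, 1000).

62.3 m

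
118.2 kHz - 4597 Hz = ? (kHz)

113.603 kHz

In kHz:
  118.2 kHz → 118.2
  4597 Hz = 4597e-3 kHz = 4.597
Difference: 118.2 - 4.597 = 113.603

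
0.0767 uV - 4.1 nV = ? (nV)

72.6 nV

In nV:
  0.0767 uV = 0.0767 × 10^3 nV = 76.7
  4.1 nV → 4.1
Difference: 76.7 - 4.1 = 72.6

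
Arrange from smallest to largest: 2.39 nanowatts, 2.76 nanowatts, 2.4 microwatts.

2.39 nanowatts = 0.00000000239 watts
2.76 nanowatts = 0.00000000276 watts
2.4 microwatts = 0.0000024 watts

2.39 nanowatts < 2.76 nanowatts < 2.4 microwatts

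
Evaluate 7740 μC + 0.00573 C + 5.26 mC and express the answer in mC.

In mC:
  7740 μC = 7740 × 10⁻³ mC = 7.74
  0.00573 C = 0.00573 × 10³ mC = 5.73
  5.26 mC → 5.26
Sum: 7.74 + 5.73 + 5.26 = 18.73

18.73 mC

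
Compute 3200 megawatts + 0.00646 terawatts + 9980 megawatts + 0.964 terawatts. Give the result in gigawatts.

983.64 gigawatts

In gigawatts:
  3200 megawatts = 3200e-3 gigawatts = 3.2
  0.00646 terawatts = 0.00646e3 gigawatts = 6.46
  9980 megawatts = 9980e-3 gigawatts = 9.98
  0.964 terawatts = 0.964e3 gigawatts = 964
Sum: 3.2 + 6.46 + 9.98 + 964 = 983.64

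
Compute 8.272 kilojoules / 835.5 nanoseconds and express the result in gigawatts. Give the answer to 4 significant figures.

(8.272e3) / (835.5e-9) = 0.00990066e12 W

9.901 gigawatts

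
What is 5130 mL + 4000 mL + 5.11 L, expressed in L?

14.24 L

In L:
  5130 mL = 5130 × 10^-3 L = 5.13
  4000 mL = 4000 × 10^-3 L = 4
  5.11 L → 5.11
Sum: 5.13 + 4 + 5.11 = 14.24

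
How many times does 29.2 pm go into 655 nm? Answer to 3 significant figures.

22400

(655 × 10^-9) / (29.2 × 10^-12) = 22.43 × 10^3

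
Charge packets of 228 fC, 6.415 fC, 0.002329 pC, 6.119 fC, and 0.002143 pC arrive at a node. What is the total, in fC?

In fC:
  228 fC → 228
  6.415 fC → 6.415
  0.002329 pC = 0.002329 × 10³ fC = 2.329
  6.119 fC → 6.119
  0.002143 pC = 0.002143 × 10³ fC = 2.143
Sum: 228 + 6.415 + 2.329 + 6.119 + 2.143 = 245.006

245.006 fC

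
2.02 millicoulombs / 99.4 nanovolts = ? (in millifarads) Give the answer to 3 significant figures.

20300000 millifarads

(2.02 × 10⁻³) / (99.4 × 10⁻⁹) = 0.020322 × 10⁶ F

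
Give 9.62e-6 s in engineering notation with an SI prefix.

9.62 μs

= 9.62e-6 s; 1e-6 is micro.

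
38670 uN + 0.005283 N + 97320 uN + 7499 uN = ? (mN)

In mN:
  38670 uN = 38670 × 10^-3 mN = 38.67
  0.005283 N = 0.005283 × 10^3 mN = 5.283
  97320 uN = 97320 × 10^-3 mN = 97.32
  7499 uN = 7499 × 10^-3 mN = 7.499
Sum: 38.67 + 5.283 + 97.32 + 7.499 = 148.772

148.772 mN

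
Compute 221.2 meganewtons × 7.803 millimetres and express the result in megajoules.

221.2 × 10⁶ × 7.803 × 10⁻³ = 1726.0236 × 10³ J

1.7260236 megajoules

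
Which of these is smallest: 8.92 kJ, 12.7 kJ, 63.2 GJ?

8.92 kJ = 8920 J
12.7 kJ = 12700 J
63.2 GJ = 63200000000 J

8.92 kJ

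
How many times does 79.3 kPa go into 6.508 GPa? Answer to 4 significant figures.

82070

(6.508e9) / (79.3e3) = 0.082068e6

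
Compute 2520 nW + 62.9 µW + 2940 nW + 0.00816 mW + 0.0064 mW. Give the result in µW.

82.92 µW

In µW:
  2520 nW = 2520e-3 µW = 2.52
  62.9 µW → 62.9
  2940 nW = 2940e-3 µW = 2.94
  0.00816 mW = 0.00816e3 µW = 8.16
  0.0064 mW = 0.0064e3 µW = 6.4
Sum: 2.52 + 62.9 + 2.94 + 8.16 + 6.4 = 82.92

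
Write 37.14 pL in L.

pico = 10^-12, (no prefix) = 10^0; factor is 10^-12.
37.14 × 10^-12 = 0.00000000003714

0.00000000003714 L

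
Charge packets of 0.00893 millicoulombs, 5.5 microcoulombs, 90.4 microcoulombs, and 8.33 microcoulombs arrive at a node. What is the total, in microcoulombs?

In microcoulombs:
  0.00893 millicoulombs = 0.00893e3 microcoulombs = 8.93
  5.5 microcoulombs → 5.5
  90.4 microcoulombs → 90.4
  8.33 microcoulombs → 8.33
Sum: 8.93 + 5.5 + 90.4 + 8.33 = 113.16

113.16 microcoulombs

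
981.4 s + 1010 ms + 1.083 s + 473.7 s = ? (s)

1457.193 s

In s:
  981.4 s → 981.4
  1010 ms = 1010 × 10^-3 s = 1.01
  1.083 s → 1.083
  473.7 s → 473.7
Sum: 981.4 + 1.01 + 1.083 + 473.7 = 1457.193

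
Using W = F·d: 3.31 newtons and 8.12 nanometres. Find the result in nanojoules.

3.31 × 8.12 × 10^-9 = 26.8772 × 10^-9 J

26.8772 nanojoules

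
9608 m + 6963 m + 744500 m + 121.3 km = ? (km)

In km:
  9608 m = 9608e-3 km = 9.608
  6963 m = 6963e-3 km = 6.963
  744500 m = 744500e-3 km = 744.5
  121.3 km → 121.3
Sum: 9.608 + 6.963 + 744.5 + 121.3 = 882.371

882.371 km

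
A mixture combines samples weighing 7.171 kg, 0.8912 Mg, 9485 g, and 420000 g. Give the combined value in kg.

In kg:
  7.171 kg → 7.171
  0.8912 Mg = 0.8912 × 10³ kg = 891.2
  9485 g = 9485 × 10⁻³ kg = 9.485
  420000 g = 420000 × 10⁻³ kg = 420
Sum: 7.171 + 891.2 + 9.485 + 420 = 1327.856

1327.856 kg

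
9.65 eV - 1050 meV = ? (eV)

In eV:
  9.65 eV → 9.65
  1050 meV = 1050 × 10^-3 eV = 1.05
Difference: 9.65 - 1.05 = 8.6

8.6 eV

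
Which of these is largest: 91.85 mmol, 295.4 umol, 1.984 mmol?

91.85 mmol = 0.09185 mol
295.4 umol = 0.0002954 mol
1.984 mmol = 0.001984 mol

91.85 mmol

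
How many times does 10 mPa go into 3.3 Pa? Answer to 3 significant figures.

330

(3.3) / (10 × 10⁻³) = 0.33 × 10³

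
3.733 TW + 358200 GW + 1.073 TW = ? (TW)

363.006 TW

In TW:
  3.733 TW → 3.733
  358200 GW = 358200 × 10^-3 TW = 358.2
  1.073 TW → 1.073
Sum: 3.733 + 358.2 + 1.073 = 363.006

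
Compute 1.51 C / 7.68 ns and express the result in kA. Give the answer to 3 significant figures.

(1.51) / (7.68e-9) = 0.19661e9 A

197000 kA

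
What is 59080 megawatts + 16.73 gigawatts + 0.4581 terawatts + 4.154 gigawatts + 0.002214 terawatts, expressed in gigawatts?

540.278 gigawatts

In gigawatts:
  59080 megawatts = 59080 × 10⁻³ gigawatts = 59.08
  16.73 gigawatts → 16.73
  0.4581 terawatts = 0.4581 × 10³ gigawatts = 458.1
  4.154 gigawatts → 4.154
  0.002214 terawatts = 0.002214 × 10³ gigawatts = 2.214
Sum: 59.08 + 16.73 + 458.1 + 4.154 + 2.214 = 540.278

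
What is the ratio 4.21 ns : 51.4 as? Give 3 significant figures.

81900000

(4.21e-9) / (51.4e-18) = 0.08191e9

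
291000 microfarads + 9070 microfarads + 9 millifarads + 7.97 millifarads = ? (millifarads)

In millifarads:
  291000 microfarads = 291000 × 10⁻³ millifarads = 291
  9070 microfarads = 9070 × 10⁻³ millifarads = 9.07
  9 millifarads → 9
  7.97 millifarads → 7.97
Sum: 291 + 9.07 + 9 + 7.97 = 317.04

317.04 millifarads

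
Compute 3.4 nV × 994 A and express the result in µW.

3.4 × 10^-9 × 994 = 3379.6 × 10^-9 W

3.3796 µW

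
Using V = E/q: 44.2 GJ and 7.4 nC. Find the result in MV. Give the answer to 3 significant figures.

(44.2 × 10⁹) / (7.4 × 10⁻⁹) = 5.973 × 10¹⁸ V

5970000000000 MV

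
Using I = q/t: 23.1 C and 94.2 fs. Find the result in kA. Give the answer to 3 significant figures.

245000000000 kA

(23.1) / (94.2 × 10⁻¹⁵) = 0.24522 × 10¹⁵ A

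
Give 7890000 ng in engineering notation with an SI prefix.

7.89 mg

= 7.89 × 10⁻³ g; 10⁻³ is milli.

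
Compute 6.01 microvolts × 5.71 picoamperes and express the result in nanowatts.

6.01e-6 × 5.71e-12 = 34.3171e-18 W

0.0000000343171 nanowatts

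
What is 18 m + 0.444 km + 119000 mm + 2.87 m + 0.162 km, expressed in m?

745.87 m

In m:
  18 m → 18
  0.444 km = 0.444 × 10^3 m = 444
  119000 mm = 119000 × 10^-3 m = 119
  2.87 m → 2.87
  0.162 km = 0.162 × 10^3 m = 162
Sum: 18 + 444 + 119 + 2.87 + 162 = 745.87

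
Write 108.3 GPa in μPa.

108300000000000000 μPa

giga = 10⁹, micro = 10⁻⁶; factor is 10¹⁵.
108.3 × 10¹⁵ = 108300000000000000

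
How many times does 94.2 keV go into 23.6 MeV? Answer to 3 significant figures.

251

(23.6 × 10⁶) / (94.2 × 10³) = 0.2505 × 10³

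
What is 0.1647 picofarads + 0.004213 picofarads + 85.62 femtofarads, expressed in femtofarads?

254.533 femtofarads

In femtofarads:
  0.1647 picofarads = 0.1647 × 10^3 femtofarads = 164.7
  0.004213 picofarads = 0.004213 × 10^3 femtofarads = 4.213
  85.62 femtofarads → 85.62
Sum: 164.7 + 4.213 + 85.62 = 254.533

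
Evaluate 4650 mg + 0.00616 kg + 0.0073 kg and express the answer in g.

In g:
  4650 mg = 4650e-3 g = 4.65
  0.00616 kg = 0.00616e3 g = 6.16
  0.0073 kg = 0.0073e3 g = 7.3
Sum: 4.65 + 6.16 + 7.3 = 18.11

18.11 g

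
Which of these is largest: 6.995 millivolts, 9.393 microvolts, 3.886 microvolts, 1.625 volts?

6.995 millivolts = 0.006995 volts
9.393 microvolts = 0.000009393 volts
3.886 microvolts = 0.000003886 volts
1.625 volts = 1.625 volts

1.625 volts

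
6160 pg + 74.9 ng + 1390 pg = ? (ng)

In ng:
  6160 pg = 6160e-3 ng = 6.16
  74.9 ng → 74.9
  1390 pg = 1390e-3 ng = 1.39
Sum: 6.16 + 74.9 + 1.39 = 82.45

82.45 ng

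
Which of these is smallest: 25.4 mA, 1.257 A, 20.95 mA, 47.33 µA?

47.33 µA

25.4 mA = 0.0254 A
1.257 A = 1.257 A
20.95 mA = 0.02095 A
47.33 µA = 0.00004733 A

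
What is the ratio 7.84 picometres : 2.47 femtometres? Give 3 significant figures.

3170

(7.84e-12) / (2.47e-15) = 3.174e3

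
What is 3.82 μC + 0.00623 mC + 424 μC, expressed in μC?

434.05 μC

In μC:
  3.82 μC → 3.82
  0.00623 mC = 0.00623e3 μC = 6.23
  424 μC → 424
Sum: 3.82 + 6.23 + 424 = 434.05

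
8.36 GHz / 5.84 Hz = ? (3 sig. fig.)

1430000000

(8.36e9) / (5.84) = 1.432e9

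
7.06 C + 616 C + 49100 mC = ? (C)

672.16 C

In C:
  7.06 C → 7.06
  616 C → 616
  49100 mC = 49100 × 10^-3 C = 49.1
Sum: 7.06 + 616 + 49.1 = 672.16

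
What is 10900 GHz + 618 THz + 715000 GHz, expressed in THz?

In THz:
  10900 GHz = 10900 × 10^-3 THz = 10.9
  618 THz → 618
  715000 GHz = 715000 × 10^-3 THz = 715
Sum: 10.9 + 618 + 715 = 1343.9

1343.9 THz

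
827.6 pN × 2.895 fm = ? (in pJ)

827.6 × 10^-12 × 2.895 × 10^-15 = 2395.902 × 10^-27 J

0.000000000002395902 pJ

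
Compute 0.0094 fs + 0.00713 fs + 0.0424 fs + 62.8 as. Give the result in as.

In as:
  0.0094 fs = 0.0094 × 10^3 as = 9.4
  0.00713 fs = 0.00713 × 10^3 as = 7.13
  0.0424 fs = 0.0424 × 10^3 as = 42.4
  62.8 as → 62.8
Sum: 9.4 + 7.13 + 42.4 + 62.8 = 121.73

121.73 as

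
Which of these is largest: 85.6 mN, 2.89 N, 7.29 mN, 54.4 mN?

85.6 mN = 0.0856 N
2.89 N = 2.89 N
7.29 mN = 0.00729 N
54.4 mN = 0.0544 N

2.89 N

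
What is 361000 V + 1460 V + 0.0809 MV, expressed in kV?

443.36 kV

In kV:
  361000 V = 361000 × 10^-3 kV = 361
  1460 V = 1460 × 10^-3 kV = 1.46
  0.0809 MV = 0.0809 × 10^3 kV = 80.9
Sum: 361 + 1.46 + 80.9 = 443.36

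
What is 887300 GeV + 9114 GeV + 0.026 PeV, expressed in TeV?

922.414 TeV

In TeV:
  887300 GeV = 887300 × 10⁻³ TeV = 887.3
  9114 GeV = 9114 × 10⁻³ TeV = 9.114
  0.026 PeV = 0.026 × 10³ TeV = 26
Sum: 887.3 + 9.114 + 26 = 922.414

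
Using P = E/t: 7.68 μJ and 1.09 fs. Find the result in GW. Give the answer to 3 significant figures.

7.05 GW

(7.68e-6) / (1.09e-15) = 7.0459e9 W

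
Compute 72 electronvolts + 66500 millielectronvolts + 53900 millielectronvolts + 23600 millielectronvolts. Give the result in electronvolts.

216 electronvolts

In electronvolts:
  72 electronvolts → 72
  66500 millielectronvolts = 66500e-3 electronvolts = 66.5
  53900 millielectronvolts = 53900e-3 electronvolts = 53.9
  23600 millielectronvolts = 23600e-3 electronvolts = 23.6
Sum: 72 + 66.5 + 53.9 + 23.6 = 216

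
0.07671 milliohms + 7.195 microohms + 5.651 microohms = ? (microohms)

89.556 microohms

In microohms:
  0.07671 milliohms = 0.07671e3 microohms = 76.71
  7.195 microohms → 7.195
  5.651 microohms → 5.651
Sum: 76.71 + 7.195 + 5.651 = 89.556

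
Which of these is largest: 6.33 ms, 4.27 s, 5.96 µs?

6.33 ms = 0.00633 s
4.27 s = 4.27 s
5.96 µs = 0.00000596 s

4.27 s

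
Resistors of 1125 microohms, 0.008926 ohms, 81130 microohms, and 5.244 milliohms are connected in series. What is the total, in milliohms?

In milliohms:
  1125 microohms = 1125e-3 milliohms = 1.125
  0.008926 ohms = 0.008926e3 milliohms = 8.926
  81130 microohms = 81130e-3 milliohms = 81.13
  5.244 milliohms → 5.244
Sum: 1.125 + 8.926 + 81.13 + 5.244 = 96.425

96.425 milliohms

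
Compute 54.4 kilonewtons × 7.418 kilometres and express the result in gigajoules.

0.4035392 gigajoules

54.4 × 10³ × 7.418 × 10³ = 403.5392 × 10⁶ J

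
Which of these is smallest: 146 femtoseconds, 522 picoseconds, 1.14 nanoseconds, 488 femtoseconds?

146 femtoseconds = 0.000000000000146 seconds
522 picoseconds = 0.000000000522 seconds
1.14 nanoseconds = 0.00000000114 seconds
488 femtoseconds = 0.000000000000488 seconds

146 femtoseconds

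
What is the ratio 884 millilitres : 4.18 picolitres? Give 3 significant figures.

211000000000

(884 × 10⁻³) / (4.18 × 10⁻¹²) = 211.5 × 10⁹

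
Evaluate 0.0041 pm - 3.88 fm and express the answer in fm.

0.22 fm

In fm:
  0.0041 pm = 0.0041e3 fm = 4.1
  3.88 fm → 3.88
Difference: 4.1 - 3.88 = 0.22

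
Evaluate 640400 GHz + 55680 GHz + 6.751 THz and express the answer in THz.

In THz:
  640400 GHz = 640400 × 10⁻³ THz = 640.4
  55680 GHz = 55680 × 10⁻³ THz = 55.68
  6.751 THz → 6.751
Sum: 640.4 + 55.68 + 6.751 = 702.831

702.831 THz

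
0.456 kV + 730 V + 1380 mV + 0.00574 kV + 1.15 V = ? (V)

1194.27 V

In V:
  0.456 kV = 0.456e3 V = 456
  730 V → 730
  1380 mV = 1380e-3 V = 1.38
  0.00574 kV = 0.00574e3 V = 5.74
  1.15 V → 1.15
Sum: 456 + 730 + 1.38 + 5.74 + 1.15 = 1194.27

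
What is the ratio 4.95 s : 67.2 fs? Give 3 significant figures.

(4.95) / (67.2 × 10^-15) = 0.07366 × 10^15

73700000000000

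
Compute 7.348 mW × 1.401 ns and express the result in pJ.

10.294548 pJ

7.348e-3 × 1.401e-9 = 10.294548e-12 J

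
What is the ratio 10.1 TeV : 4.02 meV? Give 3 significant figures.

(10.1 × 10^12) / (4.02 × 10^-3) = 2.512 × 10^15

2510000000000000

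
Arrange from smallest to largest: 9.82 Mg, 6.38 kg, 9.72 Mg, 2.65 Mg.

6.38 kg < 2.65 Mg < 9.72 Mg < 9.82 Mg

9.82 Mg = 9820000 g
6.38 kg = 6380 g
9.72 Mg = 9720000 g
2.65 Mg = 2650000 g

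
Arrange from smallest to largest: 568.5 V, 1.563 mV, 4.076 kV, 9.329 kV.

1.563 mV < 568.5 V < 4.076 kV < 9.329 kV

568.5 V = 568.5 V
1.563 mV = 0.001563 V
4.076 kV = 4076 V
9.329 kV = 9329 V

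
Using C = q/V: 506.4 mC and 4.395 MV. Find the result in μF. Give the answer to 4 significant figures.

(506.4e-3) / (4.395e6) = 115.222e-9 F

0.1152 μF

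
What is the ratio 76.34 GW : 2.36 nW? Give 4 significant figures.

(76.34e9) / (2.36e-9) = 32.347e18

32350000000000000000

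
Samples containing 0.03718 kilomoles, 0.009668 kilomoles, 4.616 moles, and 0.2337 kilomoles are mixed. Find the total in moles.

285.164 moles

In moles:
  0.03718 kilomoles = 0.03718 × 10³ moles = 37.18
  0.009668 kilomoles = 0.009668 × 10³ moles = 9.668
  4.616 moles → 4.616
  0.2337 kilomoles = 0.2337 × 10³ moles = 233.7
Sum: 37.18 + 9.668 + 4.616 + 233.7 = 285.164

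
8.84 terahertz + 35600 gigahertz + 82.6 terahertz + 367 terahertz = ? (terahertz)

494.04 terahertz

In terahertz:
  8.84 terahertz → 8.84
  35600 gigahertz = 35600e-3 terahertz = 35.6
  82.6 terahertz → 82.6
  367 terahertz → 367
Sum: 8.84 + 35.6 + 82.6 + 367 = 494.04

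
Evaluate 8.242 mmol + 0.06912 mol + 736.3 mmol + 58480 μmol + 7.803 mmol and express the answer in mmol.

In mmol:
  8.242 mmol → 8.242
  0.06912 mol = 0.06912 × 10³ mmol = 69.12
  736.3 mmol → 736.3
  58480 μmol = 58480 × 10⁻³ mmol = 58.48
  7.803 mmol → 7.803
Sum: 8.242 + 69.12 + 736.3 + 58.48 + 7.803 = 879.945

879.945 mmol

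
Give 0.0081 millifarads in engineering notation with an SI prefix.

= 8.1 × 10^-6 farads; 10^-6 is micro.

8.1 microfarads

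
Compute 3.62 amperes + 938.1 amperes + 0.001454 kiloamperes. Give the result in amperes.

943.174 amperes

In amperes:
  3.62 amperes → 3.62
  938.1 amperes → 938.1
  0.001454 kiloamperes = 0.001454e3 amperes = 1.454
Sum: 3.62 + 938.1 + 1.454 = 943.174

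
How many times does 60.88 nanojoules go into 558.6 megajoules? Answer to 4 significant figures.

9175000000000000

(558.6 × 10⁶) / (60.88 × 10⁻⁹) = 9.1754 × 10¹⁵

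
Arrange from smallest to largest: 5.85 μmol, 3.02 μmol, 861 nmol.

861 nmol < 3.02 μmol < 5.85 μmol

5.85 μmol = 0.00000585 mol
3.02 μmol = 0.00000302 mol
861 nmol = 0.000000861 mol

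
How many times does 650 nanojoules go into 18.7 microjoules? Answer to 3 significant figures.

28.8

(18.7 × 10^-6) / (650 × 10^-9) = 0.02877 × 10^3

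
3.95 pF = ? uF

pico = 10⁻¹², micro = 10⁻⁶; factor is 10⁻⁶.
3.95 × 10⁻⁶ = 0.00000395

0.00000395 uF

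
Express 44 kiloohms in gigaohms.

kilo = 1e3, giga = 1e9; factor is 1e-6.
44 × 1e-6 = 0.000044

0.000044 gigaohms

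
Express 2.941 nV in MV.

nano = 10^-9, mega = 10^6; factor is 10^-15.
2.941 × 10^-15 = 0.000000000000002941

0.000000000000002941 MV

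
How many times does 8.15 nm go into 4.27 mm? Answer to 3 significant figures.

(4.27 × 10^-3) / (8.15 × 10^-9) = 0.5239 × 10^6

524000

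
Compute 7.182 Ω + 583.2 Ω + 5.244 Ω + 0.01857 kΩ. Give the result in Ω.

In Ω:
  7.182 Ω → 7.182
  583.2 Ω → 583.2
  5.244 Ω → 5.244
  0.01857 kΩ = 0.01857 × 10³ Ω = 18.57
Sum: 7.182 + 583.2 + 5.244 + 18.57 = 614.196

614.196 Ω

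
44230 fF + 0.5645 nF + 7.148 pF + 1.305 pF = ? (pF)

In pF:
  44230 fF = 44230e-3 pF = 44.23
  0.5645 nF = 0.5645e3 pF = 564.5
  7.148 pF → 7.148
  1.305 pF → 1.305
Sum: 44.23 + 564.5 + 7.148 + 1.305 = 617.183

617.183 pF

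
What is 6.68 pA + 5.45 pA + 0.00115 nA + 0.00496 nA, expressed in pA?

In pA:
  6.68 pA → 6.68
  5.45 pA → 5.45
  0.00115 nA = 0.00115e3 pA = 1.15
  0.00496 nA = 0.00496e3 pA = 4.96
Sum: 6.68 + 5.45 + 1.15 + 4.96 = 18.24

18.24 pA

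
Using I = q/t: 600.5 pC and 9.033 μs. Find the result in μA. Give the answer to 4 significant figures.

(600.5 × 10^-12) / (9.033 × 10^-6) = 66.4785 × 10^-6 A

66.48 μA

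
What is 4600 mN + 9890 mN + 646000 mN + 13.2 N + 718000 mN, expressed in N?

In N:
  4600 mN = 4600 × 10^-3 N = 4.6
  9890 mN = 9890 × 10^-3 N = 9.89
  646000 mN = 646000 × 10^-3 N = 646
  13.2 N → 13.2
  718000 mN = 718000 × 10^-3 N = 718
Sum: 4.6 + 9.89 + 646 + 13.2 + 718 = 1391.69

1391.69 N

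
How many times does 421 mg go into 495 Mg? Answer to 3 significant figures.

(495 × 10⁶) / (421 × 10⁻³) = 1.176 × 10⁹

1180000000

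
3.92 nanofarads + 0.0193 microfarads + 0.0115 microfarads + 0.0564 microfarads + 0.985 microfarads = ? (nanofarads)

In nanofarads:
  3.92 nanofarads → 3.92
  0.0193 microfarads = 0.0193e3 nanofarads = 19.3
  0.0115 microfarads = 0.0115e3 nanofarads = 11.5
  0.0564 microfarads = 0.0564e3 nanofarads = 56.4
  0.985 microfarads = 0.985e3 nanofarads = 985
Sum: 3.92 + 19.3 + 11.5 + 56.4 + 985 = 1076.12

1076.12 nanofarads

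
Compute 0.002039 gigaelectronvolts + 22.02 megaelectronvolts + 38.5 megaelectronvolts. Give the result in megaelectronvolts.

In megaelectronvolts:
  0.002039 gigaelectronvolts = 0.002039 × 10^3 megaelectronvolts = 2.039
  22.02 megaelectronvolts → 22.02
  38.5 megaelectronvolts → 38.5
Sum: 2.039 + 22.02 + 38.5 = 62.559

62.559 megaelectronvolts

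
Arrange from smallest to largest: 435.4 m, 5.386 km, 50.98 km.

435.4 m < 5.386 km < 50.98 km

435.4 m = 435.4 m
5.386 km = 5386 m
50.98 km = 50980 m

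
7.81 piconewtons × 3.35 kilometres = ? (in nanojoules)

26.1635 nanojoules

7.81 × 10⁻¹² × 3.35 × 10³ = 26.1635 × 10⁻⁹ J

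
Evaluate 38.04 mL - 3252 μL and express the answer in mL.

34.788 mL

In mL:
  38.04 mL → 38.04
  3252 μL = 3252e-3 mL = 3.252
Difference: 38.04 - 3.252 = 34.788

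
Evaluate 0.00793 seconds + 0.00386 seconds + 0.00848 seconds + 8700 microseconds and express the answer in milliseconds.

In milliseconds:
  0.00793 seconds = 0.00793 × 10³ milliseconds = 7.93
  0.00386 seconds = 0.00386 × 10³ milliseconds = 3.86
  0.00848 seconds = 0.00848 × 10³ milliseconds = 8.48
  8700 microseconds = 8700 × 10⁻³ milliseconds = 8.7
Sum: 7.93 + 3.86 + 8.48 + 8.7 = 28.97

28.97 milliseconds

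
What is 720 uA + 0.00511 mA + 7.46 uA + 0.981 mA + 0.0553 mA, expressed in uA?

In uA:
  720 uA → 720
  0.00511 mA = 0.00511 × 10³ uA = 5.11
  7.46 uA → 7.46
  0.981 mA = 0.981 × 10³ uA = 981
  0.0553 mA = 0.0553 × 10³ uA = 55.3
Sum: 720 + 5.11 + 7.46 + 981 + 55.3 = 1768.87

1768.87 uA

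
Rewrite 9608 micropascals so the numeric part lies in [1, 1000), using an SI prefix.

= 9.608 × 10^-3 pascals; 10^-3 is milli.

9.608 millipascals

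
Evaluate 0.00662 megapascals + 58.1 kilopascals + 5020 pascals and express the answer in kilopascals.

In kilopascals:
  0.00662 megapascals = 0.00662 × 10³ kilopascals = 6.62
  58.1 kilopascals → 58.1
  5020 pascals = 5020 × 10⁻³ kilopascals = 5.02
Sum: 6.62 + 58.1 + 5.02 = 69.74

69.74 kilopascals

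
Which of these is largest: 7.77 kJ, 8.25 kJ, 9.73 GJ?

7.77 kJ = 7770 J
8.25 kJ = 8250 J
9.73 GJ = 9730000000 J

9.73 GJ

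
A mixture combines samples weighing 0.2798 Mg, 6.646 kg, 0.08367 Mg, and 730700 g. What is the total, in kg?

In kg:
  0.2798 Mg = 0.2798e3 kg = 279.8
  6.646 kg → 6.646
  0.08367 Mg = 0.08367e3 kg = 83.67
  730700 g = 730700e-3 kg = 730.7
Sum: 279.8 + 6.646 + 83.67 + 730.7 = 1100.816

1100.816 kg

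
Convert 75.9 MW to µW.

mega = 1e6, micro = 1e-6; factor is 1e12.
75.9 × 1e12 = 75900000000000

75900000000000 µW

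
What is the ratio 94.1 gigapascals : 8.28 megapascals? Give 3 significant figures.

(94.1 × 10⁹) / (8.28 × 10⁶) = 11.36 × 10³

11400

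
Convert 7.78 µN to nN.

7780 nN

micro = 1e-6, nano = 1e-9; factor is 1e3.
7.78 × 1e3 = 7780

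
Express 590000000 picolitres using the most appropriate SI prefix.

590 microlitres

= 590 × 10⁻⁶ litres; 10⁻⁶ is micro.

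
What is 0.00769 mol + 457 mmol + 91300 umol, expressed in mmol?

555.99 mmol

In mmol:
  0.00769 mol = 0.00769e3 mmol = 7.69
  457 mmol → 457
  91300 umol = 91300e-3 mmol = 91.3
Sum: 7.69 + 457 + 91.3 = 555.99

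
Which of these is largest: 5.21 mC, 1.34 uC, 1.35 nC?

5.21 mC

5.21 mC = 0.00521 C
1.34 uC = 0.00000134 C
1.35 nC = 0.00000000135 C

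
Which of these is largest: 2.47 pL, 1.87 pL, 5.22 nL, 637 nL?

2.47 pL = 0.00000000000247 L
1.87 pL = 0.00000000000187 L
5.22 nL = 0.00000000522 L
637 nL = 0.000000637 L

637 nL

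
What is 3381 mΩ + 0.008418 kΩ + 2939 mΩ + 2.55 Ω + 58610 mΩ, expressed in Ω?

75.898 Ω

In Ω:
  3381 mΩ = 3381e-3 Ω = 3.381
  0.008418 kΩ = 0.008418e3 Ω = 8.418
  2939 mΩ = 2939e-3 Ω = 2.939
  2.55 Ω → 2.55
  58610 mΩ = 58610e-3 Ω = 58.61
Sum: 3.381 + 8.418 + 2.939 + 2.55 + 58.61 = 75.898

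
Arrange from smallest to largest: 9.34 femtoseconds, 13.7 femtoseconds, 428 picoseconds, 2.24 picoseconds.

9.34 femtoseconds = 0.00000000000000934 seconds
13.7 femtoseconds = 0.0000000000000137 seconds
428 picoseconds = 0.000000000428 seconds
2.24 picoseconds = 0.00000000000224 seconds

9.34 femtoseconds < 13.7 femtoseconds < 2.24 picoseconds < 428 picoseconds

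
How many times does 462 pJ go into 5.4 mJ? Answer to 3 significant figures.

(5.4 × 10⁻³) / (462 × 10⁻¹²) = 0.01169 × 10⁹

11700000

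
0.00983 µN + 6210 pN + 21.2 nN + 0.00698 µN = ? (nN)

44.22 nN

In nN:
  0.00983 µN = 0.00983 × 10³ nN = 9.83
  6210 pN = 6210 × 10⁻³ nN = 6.21
  21.2 nN → 21.2
  0.00698 µN = 0.00698 × 10³ nN = 6.98
Sum: 9.83 + 6.21 + 21.2 + 6.98 = 44.22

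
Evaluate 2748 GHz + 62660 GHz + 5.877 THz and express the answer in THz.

71.285 THz

In THz:
  2748 GHz = 2748e-3 THz = 2.748
  62660 GHz = 62660e-3 THz = 62.66
  5.877 THz → 5.877
Sum: 2.748 + 62.66 + 5.877 = 71.285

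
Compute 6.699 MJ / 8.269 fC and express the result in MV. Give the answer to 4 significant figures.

(6.699e6) / (8.269e-15) = 0.810134e21 V

810100000000000 MV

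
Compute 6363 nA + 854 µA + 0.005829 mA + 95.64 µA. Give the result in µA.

961.832 µA

In µA:
  6363 nA = 6363 × 10⁻³ µA = 6.363
  854 µA → 854
  0.005829 mA = 0.005829 × 10³ µA = 5.829
  95.64 µA → 95.64
Sum: 6.363 + 854 + 5.829 + 95.64 = 961.832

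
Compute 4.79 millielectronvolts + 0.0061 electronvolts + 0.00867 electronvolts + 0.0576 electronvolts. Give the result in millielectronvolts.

In millielectronvolts:
  4.79 millielectronvolts → 4.79
  0.0061 electronvolts = 0.0061 × 10^3 millielectronvolts = 6.1
  0.00867 electronvolts = 0.00867 × 10^3 millielectronvolts = 8.67
  0.0576 electronvolts = 0.0576 × 10^3 millielectronvolts = 57.6
Sum: 4.79 + 6.1 + 8.67 + 57.6 = 77.16

77.16 millielectronvolts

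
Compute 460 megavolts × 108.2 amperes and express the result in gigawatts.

49.772 gigawatts

460 × 10⁶ × 108.2 = 49772 × 10⁶ W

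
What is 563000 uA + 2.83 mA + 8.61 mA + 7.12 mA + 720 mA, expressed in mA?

In mA:
  563000 uA = 563000e-3 mA = 563
  2.83 mA → 2.83
  8.61 mA → 8.61
  7.12 mA → 7.12
  720 mA → 720
Sum: 563 + 2.83 + 8.61 + 7.12 + 720 = 1301.56

1301.56 mA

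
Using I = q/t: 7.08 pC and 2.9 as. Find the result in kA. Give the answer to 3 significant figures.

2440 kA

(7.08 × 10⁻¹²) / (2.9 × 10⁻¹⁸) = 2.4414 × 10⁶ A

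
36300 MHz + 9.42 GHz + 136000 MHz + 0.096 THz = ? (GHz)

277.72 GHz

In GHz:
  36300 MHz = 36300 × 10^-3 GHz = 36.3
  9.42 GHz → 9.42
  136000 MHz = 136000 × 10^-3 GHz = 136
  0.096 THz = 0.096 × 10^3 GHz = 96
Sum: 36.3 + 9.42 + 136 + 96 = 277.72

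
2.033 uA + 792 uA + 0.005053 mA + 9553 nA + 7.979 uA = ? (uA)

816.618 uA

In uA:
  2.033 uA → 2.033
  792 uA → 792
  0.005053 mA = 0.005053 × 10^3 uA = 5.053
  9553 nA = 9553 × 10^-3 uA = 9.553
  7.979 uA → 7.979
Sum: 2.033 + 792 + 5.053 + 9.553 + 7.979 = 816.618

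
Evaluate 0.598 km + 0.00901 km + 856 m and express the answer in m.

1463.01 m

In m:
  0.598 km = 0.598 × 10^3 m = 598
  0.00901 km = 0.00901 × 10^3 m = 9.01
  856 m → 856
Sum: 598 + 9.01 + 856 = 1463.01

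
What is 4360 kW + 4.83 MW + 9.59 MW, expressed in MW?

18.78 MW

In MW:
  4360 kW = 4360 × 10^-3 MW = 4.36
  4.83 MW → 4.83
  9.59 MW → 9.59
Sum: 4.36 + 4.83 + 9.59 = 18.78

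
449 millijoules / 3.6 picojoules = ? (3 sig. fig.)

(449e-3) / (3.6e-12) = 124.7e9

125000000000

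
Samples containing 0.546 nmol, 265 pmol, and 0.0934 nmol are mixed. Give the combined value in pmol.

904.4 pmol

In pmol:
  0.546 nmol = 0.546 × 10³ pmol = 546
  265 pmol → 265
  0.0934 nmol = 0.0934 × 10³ pmol = 93.4
Sum: 546 + 265 + 93.4 = 904.4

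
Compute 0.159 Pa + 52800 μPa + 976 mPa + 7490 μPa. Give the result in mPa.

In mPa:
  0.159 Pa = 0.159 × 10^3 mPa = 159
  52800 μPa = 52800 × 10^-3 mPa = 52.8
  976 mPa → 976
  7490 μPa = 7490 × 10^-3 mPa = 7.49
Sum: 159 + 52.8 + 976 + 7.49 = 1195.29

1195.29 mPa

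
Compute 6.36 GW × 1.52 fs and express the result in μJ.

6.36e9 × 1.52e-15 = 9.6672e-6 J

9.6672 μJ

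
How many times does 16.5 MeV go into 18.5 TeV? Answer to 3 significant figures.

1120000

(18.5 × 10^12) / (16.5 × 10^6) = 1.121 × 10^6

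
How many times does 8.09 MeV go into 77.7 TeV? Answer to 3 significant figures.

(77.7 × 10¹²) / (8.09 × 10⁶) = 9.604 × 10⁶

9600000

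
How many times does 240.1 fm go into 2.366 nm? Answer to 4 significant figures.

(2.366 × 10^-9) / (240.1 × 10^-15) = 0.0098542 × 10^6

9854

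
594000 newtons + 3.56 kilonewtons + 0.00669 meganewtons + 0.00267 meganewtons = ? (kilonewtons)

In kilonewtons:
  594000 newtons = 594000 × 10⁻³ kilonewtons = 594
  3.56 kilonewtons → 3.56
  0.00669 meganewtons = 0.00669 × 10³ kilonewtons = 6.69
  0.00267 meganewtons = 0.00267 × 10³ kilonewtons = 2.67
Sum: 594 + 3.56 + 6.69 + 2.67 = 606.92

606.92 kilonewtons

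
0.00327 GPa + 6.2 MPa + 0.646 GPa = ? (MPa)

655.47 MPa

In MPa:
  0.00327 GPa = 0.00327 × 10^3 MPa = 3.27
  6.2 MPa → 6.2
  0.646 GPa = 0.646 × 10^3 MPa = 646
Sum: 3.27 + 6.2 + 646 = 655.47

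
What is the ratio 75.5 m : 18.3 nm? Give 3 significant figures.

4130000000

(75.5) / (18.3e-9) = 4.126e9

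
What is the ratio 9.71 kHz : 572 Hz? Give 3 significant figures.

17.0

(9.71 × 10^3) / (572) = 0.01698 × 10^3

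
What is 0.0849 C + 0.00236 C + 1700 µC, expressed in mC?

88.96 mC

In mC:
  0.0849 C = 0.0849e3 mC = 84.9
  0.00236 C = 0.00236e3 mC = 2.36
  1700 µC = 1700e-3 mC = 1.7
Sum: 84.9 + 2.36 + 1.7 = 88.96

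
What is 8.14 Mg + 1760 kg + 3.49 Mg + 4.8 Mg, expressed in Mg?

In Mg:
  8.14 Mg → 8.14
  1760 kg = 1760e-3 Mg = 1.76
  3.49 Mg → 3.49
  4.8 Mg → 4.8
Sum: 8.14 + 1.76 + 3.49 + 4.8 = 18.19

18.19 Mg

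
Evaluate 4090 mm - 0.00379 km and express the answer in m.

0.3 m

In m:
  4090 mm = 4090 × 10⁻³ m = 4.09
  0.00379 km = 0.00379 × 10³ m = 3.79
Difference: 4.09 - 3.79 = 0.3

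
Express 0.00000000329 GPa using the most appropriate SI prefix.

3.29 Pa

= 3.29 Pa; mantissa already in [1, 1000).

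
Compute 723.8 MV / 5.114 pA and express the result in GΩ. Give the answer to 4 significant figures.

141500000000 GΩ

(723.8 × 10^6) / (5.114 × 10^-12) = 141.533 × 10^18 Ω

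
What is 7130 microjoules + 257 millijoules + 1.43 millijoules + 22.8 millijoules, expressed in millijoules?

288.36 millijoules

In millijoules:
  7130 microjoules = 7130 × 10^-3 millijoules = 7.13
  257 millijoules → 257
  1.43 millijoules → 1.43
  22.8 millijoules → 22.8
Sum: 7.13 + 257 + 1.43 + 22.8 = 288.36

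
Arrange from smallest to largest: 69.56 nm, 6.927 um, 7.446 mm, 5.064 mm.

69.56 nm = 0.00000006956 m
6.927 um = 0.000006927 m
7.446 mm = 0.007446 m
5.064 mm = 0.005064 m

69.56 nm < 6.927 um < 5.064 mm < 7.446 mm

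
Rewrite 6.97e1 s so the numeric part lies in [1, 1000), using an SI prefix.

69.7 s

= 69.7 s; mantissa already in [1, 1000).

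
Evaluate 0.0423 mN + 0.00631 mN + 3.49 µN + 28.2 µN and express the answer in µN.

80.3 µN

In µN:
  0.0423 mN = 0.0423e3 µN = 42.3
  0.00631 mN = 0.00631e3 µN = 6.31
  3.49 µN → 3.49
  28.2 µN → 28.2
Sum: 42.3 + 6.31 + 3.49 + 28.2 = 80.3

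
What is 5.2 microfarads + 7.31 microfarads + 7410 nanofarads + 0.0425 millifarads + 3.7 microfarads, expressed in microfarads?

In microfarads:
  5.2 microfarads → 5.2
  7.31 microfarads → 7.31
  7410 nanofarads = 7410e-3 microfarads = 7.41
  0.0425 millifarads = 0.0425e3 microfarads = 42.5
  3.7 microfarads → 3.7
Sum: 5.2 + 7.31 + 7.41 + 42.5 + 3.7 = 66.12

66.12 microfarads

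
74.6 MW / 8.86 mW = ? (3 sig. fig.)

(74.6 × 10^6) / (8.86 × 10^-3) = 8.42 × 10^9

8420000000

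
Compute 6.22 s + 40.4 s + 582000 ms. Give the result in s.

628.62 s

In s:
  6.22 s → 6.22
  40.4 s → 40.4
  582000 ms = 582000e-3 s = 582
Sum: 6.22 + 40.4 + 582 = 628.62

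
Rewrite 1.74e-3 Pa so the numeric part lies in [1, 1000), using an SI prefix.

= 1.74e-3 Pa; 1e-3 is milli.

1.74 mPa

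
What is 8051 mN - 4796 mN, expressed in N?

In N:
  8051 mN = 8051e-3 N = 8.051
  4796 mN = 4796e-3 N = 4.796
Difference: 8.051 - 4.796 = 3.255

3.255 N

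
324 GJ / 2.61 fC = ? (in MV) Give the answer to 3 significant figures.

(324 × 10⁹) / (2.61 × 10⁻¹⁵) = 124.14 × 10²⁴ V

124000000000000000000 MV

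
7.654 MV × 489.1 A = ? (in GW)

7.654e6 × 489.1 = 3743.5714e6 W

3.7435714 GW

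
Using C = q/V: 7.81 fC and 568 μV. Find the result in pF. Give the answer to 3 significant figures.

13.8 pF

(7.81e-15) / (568e-6) = 0.01375e-9 F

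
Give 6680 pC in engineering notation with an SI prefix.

6.68 nC

= 6.68 × 10⁻⁹ C; 10⁻⁹ is nano.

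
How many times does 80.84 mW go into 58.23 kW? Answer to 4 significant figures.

720300

(58.23e3) / (80.84e-3) = 0.72031e6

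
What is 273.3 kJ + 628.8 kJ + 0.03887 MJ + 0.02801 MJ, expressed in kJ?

968.98 kJ

In kJ:
  273.3 kJ → 273.3
  628.8 kJ → 628.8
  0.03887 MJ = 0.03887e3 kJ = 38.87
  0.02801 MJ = 0.02801e3 kJ = 28.01
Sum: 273.3 + 628.8 + 38.87 + 28.01 = 968.98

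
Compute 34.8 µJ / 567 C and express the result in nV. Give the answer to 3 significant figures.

(34.8 × 10^-6) / (567) = 0.061376 × 10^-6 V

61.4 nV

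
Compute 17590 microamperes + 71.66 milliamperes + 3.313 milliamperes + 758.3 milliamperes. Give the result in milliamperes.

850.863 milliamperes

In milliamperes:
  17590 microamperes = 17590 × 10^-3 milliamperes = 17.59
  71.66 milliamperes → 71.66
  3.313 milliamperes → 3.313
  758.3 milliamperes → 758.3
Sum: 17.59 + 71.66 + 3.313 + 758.3 = 850.863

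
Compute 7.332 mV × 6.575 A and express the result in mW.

48.2079 mW

7.332e-3 × 6.575 = 48.2079e-3 W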